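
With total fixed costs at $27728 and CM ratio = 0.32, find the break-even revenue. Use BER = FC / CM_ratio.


Formula: BER = Fixed Costs / Contribution Margin Ratio
BER = $27728 / 0.32
BER = $86650.00 (to the nearest cent)

$86650.00


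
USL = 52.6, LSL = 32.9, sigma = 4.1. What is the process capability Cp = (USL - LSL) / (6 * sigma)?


Cp = (52.6 - 32.9) / (6 * 4.1)

0.8


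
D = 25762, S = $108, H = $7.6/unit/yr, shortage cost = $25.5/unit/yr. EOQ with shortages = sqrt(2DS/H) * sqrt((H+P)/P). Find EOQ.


Formula: EOQ* = sqrt(2DS/H) * sqrt((H+P)/P)
Base EOQ = sqrt(2*25762*108/7.6) = 855.68 units
Correction = sqrt((7.6+25.5)/25.5) = 1.13932
EOQ* = 855.68 * 1.13932 = 974.9 units

974.9 units


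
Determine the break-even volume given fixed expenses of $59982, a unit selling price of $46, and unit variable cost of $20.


Formula: BEQ = Fixed Costs / (Price - Variable Cost)
Contribution margin = $46 - $20 = $26/unit
BEQ = ceil($59982 / $26/unit) = ceil(2307.0) = 2307 units

2307 units


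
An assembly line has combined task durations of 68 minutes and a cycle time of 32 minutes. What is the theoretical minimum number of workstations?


Formula: N_min = ceil(Sum of Task Times / Cycle Time)
N_min = ceil(68 min / 32 min) = ceil(2.125)
N_min = 3 stations

3


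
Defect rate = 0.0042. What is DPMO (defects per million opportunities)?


DPMO = defect_rate * 1000000 = 0.0042 * 1000000

4200


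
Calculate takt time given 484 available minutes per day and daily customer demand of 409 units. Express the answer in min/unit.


Formula: Takt Time = Available Production Time / Customer Demand
Takt = 484 min/day / 409 units/day
Takt = 1.18 min/unit

1.18 min/unit


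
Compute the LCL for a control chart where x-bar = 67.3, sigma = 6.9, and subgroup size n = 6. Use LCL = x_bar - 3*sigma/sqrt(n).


LCL = 67.3 - 3 * 6.9 / sqrt(6)

58.85


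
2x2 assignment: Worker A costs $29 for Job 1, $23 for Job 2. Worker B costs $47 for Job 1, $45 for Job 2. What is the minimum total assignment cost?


Option 1: A->1 + B->2 = $29 + $45 = $74
Option 2: A->2 + B->1 = $23 + $47 = $70
Min cost = min($74, $70) = $70

$70


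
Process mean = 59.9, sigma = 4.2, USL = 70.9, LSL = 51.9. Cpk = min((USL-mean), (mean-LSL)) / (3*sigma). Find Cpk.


Cpu = (70.9 - 59.9) / (3 * 4.2) = 0.87
Cpl = (59.9 - 51.9) / (3 * 4.2) = 0.63
Cpk = min(0.87, 0.63) = 0.63

0.63


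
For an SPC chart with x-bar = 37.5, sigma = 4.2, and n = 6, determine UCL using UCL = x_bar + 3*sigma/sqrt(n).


UCL = 37.5 + 3 * 4.2 / sqrt(6)

42.64


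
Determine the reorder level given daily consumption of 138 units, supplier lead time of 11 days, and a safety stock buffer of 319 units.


Formula: ROP = (Daily Demand * Lead Time) + Safety Stock
Demand during lead time = 138 * 11 = 1518 units
ROP = 1518 + 319 = 1837 units

1837 units


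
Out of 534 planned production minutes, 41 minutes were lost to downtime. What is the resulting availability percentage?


Formula: Availability = (Planned Time - Downtime) / Planned Time * 100
Uptime = 534 - 41 = 493 min
Availability = 493 / 534 * 100 = 92.3%

92.3%


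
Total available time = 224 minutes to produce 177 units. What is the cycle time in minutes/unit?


Formula: CT = Available Time / Number of Units
CT = 224 min / 177 units
CT = 1.27 min/unit

1.27 min/unit


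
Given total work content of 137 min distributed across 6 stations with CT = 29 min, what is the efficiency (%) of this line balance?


Formula: Efficiency = Sum of Task Times / (N_stations * CT) * 100
Total station capacity = 6 stations * 29 min = 174 min
Efficiency = 137 / 174 * 100 = 78.7%

78.7%


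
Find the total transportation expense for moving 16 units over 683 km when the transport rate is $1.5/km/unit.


TC = dist * cost * units = 683 * 1.5 * 16 = $16392.00

$16392.00


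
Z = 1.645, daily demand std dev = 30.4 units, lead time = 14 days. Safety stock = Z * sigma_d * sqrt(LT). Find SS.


Formula: SS = z * sigma_d * sqrt(LT)
sqrt(LT) = sqrt(14) = 3.7417
SS = 1.645 * 30.4 * 3.7417
SS = 187.1 units

187.1 units


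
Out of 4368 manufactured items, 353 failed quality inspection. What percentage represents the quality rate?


Formula: Quality Rate = Good Pieces / Total Pieces * 100
Good pieces = 4368 - 353 = 4015
QR = 4015 / 4368 * 100 = 91.9%

91.9%


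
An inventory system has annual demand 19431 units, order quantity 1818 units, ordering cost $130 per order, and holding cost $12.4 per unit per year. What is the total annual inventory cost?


TC = 19431/1818 * 130 + 1818/2 * 12.4

$12661.06


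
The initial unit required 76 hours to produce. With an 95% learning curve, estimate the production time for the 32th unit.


Formula: T_n = T_1 * (learning_rate)^(log2(n)) where learning_rate = rate/100
Doublings = log2(32) = 5
T_n = 76 * 0.95^5
T_n = 76 * 0.7738 = 58.8 hours

58.8 hours


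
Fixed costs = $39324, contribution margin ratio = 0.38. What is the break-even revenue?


Formula: BER = Fixed Costs / Contribution Margin Ratio
BER = $39324 / 0.38
BER = $103484.21 (to the nearest cent)

$103484.21


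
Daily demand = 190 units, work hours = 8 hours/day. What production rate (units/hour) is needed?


Formula: Production Rate = Daily Demand / Available Hours
Rate = 190 units/day / 8 hours/day
Rate = 23.8 units/hour

23.8 units/hour


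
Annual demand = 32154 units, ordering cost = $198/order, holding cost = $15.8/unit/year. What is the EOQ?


Formula: EOQ = sqrt(2 * D * S / H)
Numerator: 2 * 32154 * 198 = 12732984
2DS/H = 12732984 / 15.8 = 805885.1
EOQ = sqrt(805885.1) = 897.7 units

897.7 units


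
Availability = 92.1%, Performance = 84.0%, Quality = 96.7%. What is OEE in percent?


Formula: OEE = Availability * Performance * Quality / 10000
A * P = 92.1% * 84.0% / 100 = 77.36%
OEE = 77.36% * 96.7% / 100 = 74.8%

74.8%


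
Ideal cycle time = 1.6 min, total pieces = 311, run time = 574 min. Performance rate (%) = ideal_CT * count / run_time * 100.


Formula: Performance = (Ideal CT * Total Count) / Run Time * 100
Ideal output time = 1.6 * 311 = 497.6 min
Performance = 497.6 / 574 * 100 = 86.7%

86.7%


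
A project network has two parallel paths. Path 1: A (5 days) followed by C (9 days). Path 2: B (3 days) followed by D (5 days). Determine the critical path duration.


Path 1 = 5 + 9 = 14 days
Path 2 = 3 + 5 = 8 days
Duration = max(14, 8) = 14 days

14 days


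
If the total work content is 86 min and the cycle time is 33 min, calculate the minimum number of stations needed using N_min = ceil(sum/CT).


Formula: N_min = ceil(Sum of Task Times / Cycle Time)
N_min = ceil(86 min / 33 min) = ceil(2.6061)
N_min = 3 stations

3


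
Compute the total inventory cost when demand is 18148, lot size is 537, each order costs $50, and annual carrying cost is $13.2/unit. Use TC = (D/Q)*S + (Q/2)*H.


TC = 18148/537 * 50 + 537/2 * 13.2

$5233.96


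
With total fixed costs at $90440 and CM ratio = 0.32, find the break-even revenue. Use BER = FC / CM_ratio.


Formula: BER = Fixed Costs / Contribution Margin Ratio
BER = $90440 / 0.32
BER = $282625.00 (to the nearest cent)

$282625.00


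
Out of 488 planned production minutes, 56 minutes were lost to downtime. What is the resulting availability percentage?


Formula: Availability = (Planned Time - Downtime) / Planned Time * 100
Uptime = 488 - 56 = 432 min
Availability = 432 / 488 * 100 = 88.5%

88.5%


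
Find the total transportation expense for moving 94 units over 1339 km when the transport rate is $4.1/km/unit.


TC = dist * cost * units = 1339 * 4.1 * 94 = $516050.60

$516050.60


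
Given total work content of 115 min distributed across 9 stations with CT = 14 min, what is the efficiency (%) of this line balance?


Formula: Efficiency = Sum of Task Times / (N_stations * CT) * 100
Total station capacity = 9 stations * 14 min = 126 min
Efficiency = 115 / 126 * 100 = 91.3%

91.3%


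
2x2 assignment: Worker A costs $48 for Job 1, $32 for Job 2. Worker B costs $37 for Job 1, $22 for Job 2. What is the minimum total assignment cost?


Option 1: A->1 + B->2 = $48 + $22 = $70
Option 2: A->2 + B->1 = $32 + $37 = $69
Min cost = min($70, $69) = $69

$69


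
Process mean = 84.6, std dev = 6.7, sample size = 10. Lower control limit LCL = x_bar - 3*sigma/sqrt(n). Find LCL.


LCL = 84.6 - 3 * 6.7 / sqrt(10)

78.24


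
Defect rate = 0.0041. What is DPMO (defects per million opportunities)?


DPMO = defect_rate * 1000000 = 0.0041 * 1000000

4100


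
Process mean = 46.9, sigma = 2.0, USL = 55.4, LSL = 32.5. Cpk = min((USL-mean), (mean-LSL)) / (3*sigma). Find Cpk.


Cpu = (55.4 - 46.9) / (3 * 2.0) = 1.42
Cpl = (46.9 - 32.5) / (3 * 2.0) = 2.4
Cpk = min(1.42, 2.4) = 1.42

1.42


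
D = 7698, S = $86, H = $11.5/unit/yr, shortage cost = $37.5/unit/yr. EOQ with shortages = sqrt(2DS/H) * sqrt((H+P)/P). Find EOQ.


Formula: EOQ* = sqrt(2DS/H) * sqrt((H+P)/P)
Base EOQ = sqrt(2*7698*86/11.5) = 339.32 units
Correction = sqrt((11.5+37.5)/37.5) = 1.1431
EOQ* = 339.32 * 1.1431 = 387.9 units

387.9 units


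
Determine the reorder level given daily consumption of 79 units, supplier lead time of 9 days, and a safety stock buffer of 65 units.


Formula: ROP = (Daily Demand * Lead Time) + Safety Stock
Demand during lead time = 79 * 9 = 711 units
ROP = 711 + 65 = 776 units

776 units


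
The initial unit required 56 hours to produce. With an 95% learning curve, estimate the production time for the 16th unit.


Formula: T_n = T_1 * (learning_rate)^(log2(n)) where learning_rate = rate/100
Doublings = log2(16) = 4
T_n = 56 * 0.95^4
T_n = 56 * 0.8145 = 45.6 hours

45.6 hours


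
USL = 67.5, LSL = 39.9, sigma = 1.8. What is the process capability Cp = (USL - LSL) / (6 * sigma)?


Cp = (67.5 - 39.9) / (6 * 1.8)

2.56


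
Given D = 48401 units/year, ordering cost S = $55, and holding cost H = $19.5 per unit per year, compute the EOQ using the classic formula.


Formula: EOQ = sqrt(2 * D * S / H)
Numerator: 2 * 48401 * 55 = 5324110
2DS/H = 5324110 / 19.5 = 273031.3
EOQ = sqrt(273031.3) = 522.5 units

522.5 units


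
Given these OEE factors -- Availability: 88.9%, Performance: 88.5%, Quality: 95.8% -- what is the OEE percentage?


Formula: OEE = Availability * Performance * Quality / 10000
A * P = 88.9% * 88.5% / 100 = 78.68%
OEE = 78.68% * 95.8% / 100 = 75.4%

75.4%


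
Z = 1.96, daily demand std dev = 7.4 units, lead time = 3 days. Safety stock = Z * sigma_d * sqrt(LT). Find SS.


Formula: SS = z * sigma_d * sqrt(LT)
sqrt(LT) = sqrt(3) = 1.7321
SS = 1.96 * 7.4 * 1.7321
SS = 25.1 units

25.1 units


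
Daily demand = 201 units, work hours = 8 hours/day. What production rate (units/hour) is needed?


Formula: Production Rate = Daily Demand / Available Hours
Rate = 201 units/day / 8 hours/day
Rate = 25.1 units/hour

25.1 units/hour


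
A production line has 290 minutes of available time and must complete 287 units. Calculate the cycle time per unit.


Formula: CT = Available Time / Number of Units
CT = 290 min / 287 units
CT = 1.01 min/unit

1.01 min/unit


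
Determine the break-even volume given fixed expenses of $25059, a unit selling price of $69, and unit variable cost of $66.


Formula: BEQ = Fixed Costs / (Price - Variable Cost)
Contribution margin = $69 - $66 = $3/unit
BEQ = ceil($25059 / $3/unit) = ceil(8353.0) = 8353 units

8353 units


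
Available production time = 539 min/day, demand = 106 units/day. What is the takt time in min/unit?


Formula: Takt Time = Available Production Time / Customer Demand
Takt = 539 min/day / 106 units/day
Takt = 5.08 min/unit

5.08 min/unit


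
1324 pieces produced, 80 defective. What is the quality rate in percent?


Formula: Quality Rate = Good Pieces / Total Pieces * 100
Good pieces = 1324 - 80 = 1244
QR = 1244 / 1324 * 100 = 94.0%

94.0%


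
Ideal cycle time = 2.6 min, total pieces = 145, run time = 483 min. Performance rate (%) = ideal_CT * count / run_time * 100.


Formula: Performance = (Ideal CT * Total Count) / Run Time * 100
Ideal output time = 2.6 * 145 = 377.0 min
Performance = 377.0 / 483 * 100 = 78.1%

78.1%


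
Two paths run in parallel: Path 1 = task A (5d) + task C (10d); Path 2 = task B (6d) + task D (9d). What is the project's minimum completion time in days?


Path 1 = 5 + 10 = 15 days
Path 2 = 6 + 9 = 15 days
Duration = max(15, 15) = 15 days

15 days


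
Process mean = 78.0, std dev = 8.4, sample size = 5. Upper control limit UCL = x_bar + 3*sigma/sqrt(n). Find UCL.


UCL = 78.0 + 3 * 8.4 / sqrt(5)

89.27


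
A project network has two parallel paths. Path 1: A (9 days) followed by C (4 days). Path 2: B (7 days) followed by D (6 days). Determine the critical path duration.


Path 1 = 9 + 4 = 13 days
Path 2 = 7 + 6 = 13 days
Duration = max(13, 13) = 13 days

13 days


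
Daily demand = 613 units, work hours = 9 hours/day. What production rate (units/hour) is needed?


Formula: Production Rate = Daily Demand / Available Hours
Rate = 613 units/day / 9 hours/day
Rate = 68.1 units/hour

68.1 units/hour


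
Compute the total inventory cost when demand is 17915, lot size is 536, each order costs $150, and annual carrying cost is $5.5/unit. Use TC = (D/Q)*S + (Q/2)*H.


TC = 17915/536 * 150 + 536/2 * 5.5

$6487.53


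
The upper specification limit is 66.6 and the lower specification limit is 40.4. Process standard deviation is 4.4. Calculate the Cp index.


Cp = (66.6 - 40.4) / (6 * 4.4)

0.99


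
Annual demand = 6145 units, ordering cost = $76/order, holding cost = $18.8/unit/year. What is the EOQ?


Formula: EOQ = sqrt(2 * D * S / H)
Numerator: 2 * 6145 * 76 = 934040
2DS/H = 934040 / 18.8 = 49683.0
EOQ = sqrt(49683.0) = 222.9 units

222.9 units


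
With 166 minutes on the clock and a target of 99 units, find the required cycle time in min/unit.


Formula: CT = Available Time / Number of Units
CT = 166 min / 99 units
CT = 1.68 min/unit

1.68 min/unit


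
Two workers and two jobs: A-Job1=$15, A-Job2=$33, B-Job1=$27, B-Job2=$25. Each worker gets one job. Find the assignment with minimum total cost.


Option 1: A->1 + B->2 = $15 + $25 = $40
Option 2: A->2 + B->1 = $33 + $27 = $60
Min cost = min($40, $60) = $40

$40


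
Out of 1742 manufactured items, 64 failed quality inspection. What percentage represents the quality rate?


Formula: Quality Rate = Good Pieces / Total Pieces * 100
Good pieces = 1742 - 64 = 1678
QR = 1678 / 1742 * 100 = 96.3%

96.3%


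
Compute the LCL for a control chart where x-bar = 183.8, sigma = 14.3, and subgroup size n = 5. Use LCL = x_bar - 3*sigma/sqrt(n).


LCL = 183.8 - 3 * 14.3 / sqrt(5)

164.61


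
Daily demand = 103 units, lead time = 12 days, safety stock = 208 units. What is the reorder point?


Formula: ROP = (Daily Demand * Lead Time) + Safety Stock
Demand during lead time = 103 * 12 = 1236 units
ROP = 1236 + 208 = 1444 units

1444 units


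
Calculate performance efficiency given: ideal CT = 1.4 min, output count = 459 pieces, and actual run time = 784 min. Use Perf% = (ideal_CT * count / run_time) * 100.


Formula: Performance = (Ideal CT * Total Count) / Run Time * 100
Ideal output time = 1.4 * 459 = 642.6 min
Performance = 642.6 / 784 * 100 = 82.0%

82.0%


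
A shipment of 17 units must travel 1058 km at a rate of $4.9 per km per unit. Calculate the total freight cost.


TC = dist * cost * units = 1058 * 4.9 * 17 = $88131.40

$88131.40


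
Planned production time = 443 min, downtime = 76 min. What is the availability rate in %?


Formula: Availability = (Planned Time - Downtime) / Planned Time * 100
Uptime = 443 - 76 = 367 min
Availability = 367 / 443 * 100 = 82.8%

82.8%


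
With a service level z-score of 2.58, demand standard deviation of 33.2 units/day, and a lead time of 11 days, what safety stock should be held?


Formula: SS = z * sigma_d * sqrt(LT)
sqrt(LT) = sqrt(11) = 3.3166
SS = 2.58 * 33.2 * 3.3166
SS = 284.1 units

284.1 units


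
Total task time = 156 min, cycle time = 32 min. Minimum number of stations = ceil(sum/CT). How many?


Formula: N_min = ceil(Sum of Task Times / Cycle Time)
N_min = ceil(156 min / 32 min) = ceil(4.875)
N_min = 5 stations

5


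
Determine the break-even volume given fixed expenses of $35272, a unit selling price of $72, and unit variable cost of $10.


Formula: BEQ = Fixed Costs / (Price - Variable Cost)
Contribution margin = $72 - $10 = $62/unit
BEQ = ceil($35272 / $62/unit) = ceil(568.9) = 569 units

569 units


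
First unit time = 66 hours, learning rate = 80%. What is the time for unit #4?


Formula: T_n = T_1 * (learning_rate)^(log2(n)) where learning_rate = rate/100
Doublings = log2(4) = 2
T_n = 66 * 0.8^2
T_n = 66 * 0.64 = 42.2 hours

42.2 hours


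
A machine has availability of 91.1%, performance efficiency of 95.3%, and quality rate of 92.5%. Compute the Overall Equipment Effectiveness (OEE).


Formula: OEE = Availability * Performance * Quality / 10000
A * P = 91.1% * 95.3% / 100 = 86.82%
OEE = 86.82% * 92.5% / 100 = 80.3%

80.3%


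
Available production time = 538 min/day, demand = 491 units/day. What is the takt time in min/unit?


Formula: Takt Time = Available Production Time / Customer Demand
Takt = 538 min/day / 491 units/day
Takt = 1.1 min/unit

1.1 min/unit


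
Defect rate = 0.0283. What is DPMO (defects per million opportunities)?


DPMO = defect_rate * 1000000 = 0.0283 * 1000000

28300


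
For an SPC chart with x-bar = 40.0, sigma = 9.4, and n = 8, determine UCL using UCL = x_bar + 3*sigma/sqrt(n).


UCL = 40.0 + 3 * 9.4 / sqrt(8)

49.97


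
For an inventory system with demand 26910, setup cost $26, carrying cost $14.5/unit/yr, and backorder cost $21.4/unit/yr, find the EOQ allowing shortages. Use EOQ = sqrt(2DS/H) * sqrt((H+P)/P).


Formula: EOQ* = sqrt(2DS/H) * sqrt((H+P)/P)
Base EOQ = sqrt(2*26910*26/14.5) = 310.65 units
Correction = sqrt((14.5+21.4)/21.4) = 1.29521
EOQ* = 310.65 * 1.29521 = 402.4 units

402.4 units


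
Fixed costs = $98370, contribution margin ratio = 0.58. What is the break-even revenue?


Formula: BER = Fixed Costs / Contribution Margin Ratio
BER = $98370 / 0.58
BER = $169603.45 (to the nearest cent)

$169603.45


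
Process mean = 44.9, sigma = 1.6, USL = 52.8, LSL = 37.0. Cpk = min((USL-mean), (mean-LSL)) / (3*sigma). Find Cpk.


Cpu = (52.8 - 44.9) / (3 * 1.6) = 1.65
Cpl = (44.9 - 37.0) / (3 * 1.6) = 1.65
Cpk = min(1.65, 1.65) = 1.65

1.65


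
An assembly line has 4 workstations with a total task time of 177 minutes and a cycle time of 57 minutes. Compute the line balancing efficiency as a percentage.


Formula: Efficiency = Sum of Task Times / (N_stations * CT) * 100
Total station capacity = 4 stations * 57 min = 228 min
Efficiency = 177 / 228 * 100 = 77.6%

77.6%


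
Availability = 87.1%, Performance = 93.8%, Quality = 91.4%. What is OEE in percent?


Formula: OEE = Availability * Performance * Quality / 10000
A * P = 87.1% * 93.8% / 100 = 81.7%
OEE = 81.7% * 91.4% / 100 = 74.7%

74.7%


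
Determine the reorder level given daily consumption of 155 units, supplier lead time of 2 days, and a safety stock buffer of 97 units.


Formula: ROP = (Daily Demand * Lead Time) + Safety Stock
Demand during lead time = 155 * 2 = 310 units
ROP = 310 + 97 = 407 units

407 units


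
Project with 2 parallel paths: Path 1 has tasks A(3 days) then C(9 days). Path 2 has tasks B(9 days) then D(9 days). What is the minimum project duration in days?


Path 1 = 3 + 9 = 12 days
Path 2 = 9 + 9 = 18 days
Duration = max(12, 18) = 18 days

18 days


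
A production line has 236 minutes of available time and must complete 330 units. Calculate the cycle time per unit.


Formula: CT = Available Time / Number of Units
CT = 236 min / 330 units
CT = 0.72 min/unit

0.72 min/unit


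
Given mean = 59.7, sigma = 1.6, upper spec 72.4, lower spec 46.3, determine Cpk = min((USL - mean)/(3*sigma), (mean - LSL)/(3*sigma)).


Cpu = (72.4 - 59.7) / (3 * 1.6) = 2.65
Cpl = (59.7 - 46.3) / (3 * 1.6) = 2.79
Cpk = min(2.65, 2.79) = 2.65

2.65


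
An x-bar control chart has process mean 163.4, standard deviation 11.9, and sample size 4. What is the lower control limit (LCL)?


LCL = 163.4 - 3 * 11.9 / sqrt(4)

145.55


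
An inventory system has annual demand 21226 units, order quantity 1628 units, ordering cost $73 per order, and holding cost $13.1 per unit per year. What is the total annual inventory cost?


TC = 21226/1628 * 73 + 1628/2 * 13.1

$11615.18


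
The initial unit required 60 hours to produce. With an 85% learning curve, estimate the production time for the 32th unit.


Formula: T_n = T_1 * (learning_rate)^(log2(n)) where learning_rate = rate/100
Doublings = log2(32) = 5
T_n = 60 * 0.85^5
T_n = 60 * 0.4437 = 26.6 hours

26.6 hours


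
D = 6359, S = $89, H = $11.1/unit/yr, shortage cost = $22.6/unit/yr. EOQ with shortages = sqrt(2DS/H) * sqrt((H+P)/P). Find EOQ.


Formula: EOQ* = sqrt(2DS/H) * sqrt((H+P)/P)
Base EOQ = sqrt(2*6359*89/11.1) = 319.33 units
Correction = sqrt((11.1+22.6)/22.6) = 1.22113
EOQ* = 319.33 * 1.22113 = 389.9 units

389.9 units


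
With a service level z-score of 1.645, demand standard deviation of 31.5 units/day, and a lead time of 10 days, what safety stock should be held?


Formula: SS = z * sigma_d * sqrt(LT)
sqrt(LT) = sqrt(10) = 3.1623
SS = 1.645 * 31.5 * 3.1623
SS = 163.9 units

163.9 units


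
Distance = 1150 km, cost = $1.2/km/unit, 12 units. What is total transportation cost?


TC = dist * cost * units = 1150 * 1.2 * 12 = $16560.00

$16560.00


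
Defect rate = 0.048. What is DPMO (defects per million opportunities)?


DPMO = defect_rate * 1000000 = 0.048 * 1000000

48000


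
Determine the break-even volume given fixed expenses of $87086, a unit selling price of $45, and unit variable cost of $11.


Formula: BEQ = Fixed Costs / (Price - Variable Cost)
Contribution margin = $45 - $11 = $34/unit
BEQ = ceil($87086 / $34/unit) = ceil(2561.35) = 2562 units

2562 units


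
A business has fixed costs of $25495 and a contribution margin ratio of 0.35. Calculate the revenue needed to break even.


Formula: BER = Fixed Costs / Contribution Margin Ratio
BER = $25495 / 0.35
BER = $72842.86 (to the nearest cent)

$72842.86


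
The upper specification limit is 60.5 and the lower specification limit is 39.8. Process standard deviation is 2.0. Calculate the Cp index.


Cp = (60.5 - 39.8) / (6 * 2.0)

1.73


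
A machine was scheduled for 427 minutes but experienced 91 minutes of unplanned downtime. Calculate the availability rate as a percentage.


Formula: Availability = (Planned Time - Downtime) / Planned Time * 100
Uptime = 427 - 91 = 336 min
Availability = 336 / 427 * 100 = 78.7%

78.7%


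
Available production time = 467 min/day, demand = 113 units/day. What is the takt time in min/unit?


Formula: Takt Time = Available Production Time / Customer Demand
Takt = 467 min/day / 113 units/day
Takt = 4.13 min/unit

4.13 min/unit


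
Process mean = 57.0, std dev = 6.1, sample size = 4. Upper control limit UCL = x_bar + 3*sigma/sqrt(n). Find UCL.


UCL = 57.0 + 3 * 6.1 / sqrt(4)

66.15


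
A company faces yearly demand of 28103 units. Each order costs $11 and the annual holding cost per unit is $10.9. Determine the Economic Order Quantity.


Formula: EOQ = sqrt(2 * D * S / H)
Numerator: 2 * 28103 * 11 = 618266
2DS/H = 618266 / 10.9 = 56721.7
EOQ = sqrt(56721.7) = 238.2 units

238.2 units


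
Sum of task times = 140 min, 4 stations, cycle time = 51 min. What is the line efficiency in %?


Formula: Efficiency = Sum of Task Times / (N_stations * CT) * 100
Total station capacity = 4 stations * 51 min = 204 min
Efficiency = 140 / 204 * 100 = 68.6%

68.6%


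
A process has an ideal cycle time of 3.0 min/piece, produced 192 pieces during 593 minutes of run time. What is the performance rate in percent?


Formula: Performance = (Ideal CT * Total Count) / Run Time * 100
Ideal output time = 3.0 * 192 = 576.0 min
Performance = 576.0 / 593 * 100 = 97.1%

97.1%


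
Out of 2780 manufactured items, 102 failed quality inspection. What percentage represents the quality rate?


Formula: Quality Rate = Good Pieces / Total Pieces * 100
Good pieces = 2780 - 102 = 2678
QR = 2678 / 2780 * 100 = 96.3%

96.3%


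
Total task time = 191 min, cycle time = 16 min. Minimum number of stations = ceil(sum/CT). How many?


Formula: N_min = ceil(Sum of Task Times / Cycle Time)
N_min = ceil(191 min / 16 min) = ceil(11.9375)
N_min = 12 stations

12


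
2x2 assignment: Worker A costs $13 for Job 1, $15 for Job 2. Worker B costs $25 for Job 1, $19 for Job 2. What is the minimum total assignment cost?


Option 1: A->1 + B->2 = $13 + $19 = $32
Option 2: A->2 + B->1 = $15 + $25 = $40
Min cost = min($32, $40) = $32

$32


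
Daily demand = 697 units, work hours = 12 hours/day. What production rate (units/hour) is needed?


Formula: Production Rate = Daily Demand / Available Hours
Rate = 697 units/day / 12 hours/day
Rate = 58.1 units/hour

58.1 units/hour


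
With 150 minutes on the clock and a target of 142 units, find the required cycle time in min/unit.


Formula: CT = Available Time / Number of Units
CT = 150 min / 142 units
CT = 1.06 min/unit

1.06 min/unit


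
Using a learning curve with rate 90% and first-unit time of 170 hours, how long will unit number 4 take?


Formula: T_n = T_1 * (learning_rate)^(log2(n)) where learning_rate = rate/100
Doublings = log2(4) = 2
T_n = 170 * 0.9^2
T_n = 170 * 0.81 = 137.7 hours

137.7 hours


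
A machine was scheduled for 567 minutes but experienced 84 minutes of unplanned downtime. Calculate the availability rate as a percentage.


Formula: Availability = (Planned Time - Downtime) / Planned Time * 100
Uptime = 567 - 84 = 483 min
Availability = 483 / 567 * 100 = 85.2%

85.2%


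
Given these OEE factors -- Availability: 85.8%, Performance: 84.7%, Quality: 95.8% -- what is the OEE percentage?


Formula: OEE = Availability * Performance * Quality / 10000
A * P = 85.8% * 84.7% / 100 = 72.67%
OEE = 72.67% * 95.8% / 100 = 69.6%

69.6%


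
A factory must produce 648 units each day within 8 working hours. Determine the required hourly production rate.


Formula: Production Rate = Daily Demand / Available Hours
Rate = 648 units/day / 8 hours/day
Rate = 81.0 units/hour

81.0 units/hour


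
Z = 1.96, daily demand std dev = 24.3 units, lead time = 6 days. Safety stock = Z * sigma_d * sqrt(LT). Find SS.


Formula: SS = z * sigma_d * sqrt(LT)
sqrt(LT) = sqrt(6) = 2.4495
SS = 1.96 * 24.3 * 2.4495
SS = 116.7 units

116.7 units


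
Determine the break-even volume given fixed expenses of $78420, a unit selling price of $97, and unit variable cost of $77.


Formula: BEQ = Fixed Costs / (Price - Variable Cost)
Contribution margin = $97 - $77 = $20/unit
BEQ = ceil($78420 / $20/unit) = ceil(3921.0) = 3921 units

3921 units


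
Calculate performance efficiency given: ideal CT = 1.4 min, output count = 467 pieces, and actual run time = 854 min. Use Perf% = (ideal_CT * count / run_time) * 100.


Formula: Performance = (Ideal CT * Total Count) / Run Time * 100
Ideal output time = 1.4 * 467 = 653.8 min
Performance = 653.8 / 854 * 100 = 76.6%

76.6%


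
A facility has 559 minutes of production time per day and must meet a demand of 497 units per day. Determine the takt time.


Formula: Takt Time = Available Production Time / Customer Demand
Takt = 559 min/day / 497 units/day
Takt = 1.12 min/unit

1.12 min/unit


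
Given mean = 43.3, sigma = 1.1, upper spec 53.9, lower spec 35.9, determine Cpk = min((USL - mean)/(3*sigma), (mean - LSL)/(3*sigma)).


Cpu = (53.9 - 43.3) / (3 * 1.1) = 3.21
Cpl = (43.3 - 35.9) / (3 * 1.1) = 2.24
Cpk = min(3.21, 2.24) = 2.24

2.24


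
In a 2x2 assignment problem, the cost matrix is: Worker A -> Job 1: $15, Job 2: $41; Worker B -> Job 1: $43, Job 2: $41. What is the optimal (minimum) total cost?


Option 1: A->1 + B->2 = $15 + $41 = $56
Option 2: A->2 + B->1 = $41 + $43 = $84
Min cost = min($56, $84) = $56

$56


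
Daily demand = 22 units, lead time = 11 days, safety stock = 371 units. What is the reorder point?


Formula: ROP = (Daily Demand * Lead Time) + Safety Stock
Demand during lead time = 22 * 11 = 242 units
ROP = 242 + 371 = 613 units

613 units


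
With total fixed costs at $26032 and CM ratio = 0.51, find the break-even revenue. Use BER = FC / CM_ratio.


Formula: BER = Fixed Costs / Contribution Margin Ratio
BER = $26032 / 0.51
BER = $51043.14 (to the nearest cent)

$51043.14


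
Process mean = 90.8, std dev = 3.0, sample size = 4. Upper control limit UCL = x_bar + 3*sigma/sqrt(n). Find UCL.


UCL = 90.8 + 3 * 3.0 / sqrt(4)

95.3


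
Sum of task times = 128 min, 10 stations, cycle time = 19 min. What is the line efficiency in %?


Formula: Efficiency = Sum of Task Times / (N_stations * CT) * 100
Total station capacity = 10 stations * 19 min = 190 min
Efficiency = 128 / 190 * 100 = 67.4%

67.4%


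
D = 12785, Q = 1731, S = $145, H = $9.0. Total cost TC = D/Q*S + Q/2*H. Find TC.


TC = 12785/1731 * 145 + 1731/2 * 9.0

$8860.46


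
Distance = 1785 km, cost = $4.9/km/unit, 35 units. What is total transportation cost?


TC = dist * cost * units = 1785 * 4.9 * 35 = $306127.50

$306127.50


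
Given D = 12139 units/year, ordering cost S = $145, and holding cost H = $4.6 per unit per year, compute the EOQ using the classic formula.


Formula: EOQ = sqrt(2 * D * S / H)
Numerator: 2 * 12139 * 145 = 3520310
2DS/H = 3520310 / 4.6 = 765284.8
EOQ = sqrt(765284.8) = 874.8 units

874.8 units


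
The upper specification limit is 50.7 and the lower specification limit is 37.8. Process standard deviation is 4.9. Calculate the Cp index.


Cp = (50.7 - 37.8) / (6 * 4.9)

0.44


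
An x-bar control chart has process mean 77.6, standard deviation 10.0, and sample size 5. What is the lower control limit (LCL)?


LCL = 77.6 - 3 * 10.0 / sqrt(5)

64.18


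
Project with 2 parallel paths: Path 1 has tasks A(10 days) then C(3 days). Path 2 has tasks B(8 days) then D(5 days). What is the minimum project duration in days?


Path 1 = 10 + 3 = 13 days
Path 2 = 8 + 5 = 13 days
Duration = max(13, 13) = 13 days

13 days


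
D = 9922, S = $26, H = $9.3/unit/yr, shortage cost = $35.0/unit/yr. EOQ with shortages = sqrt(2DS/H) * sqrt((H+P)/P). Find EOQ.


Formula: EOQ* = sqrt(2DS/H) * sqrt((H+P)/P)
Base EOQ = sqrt(2*9922*26/9.3) = 235.54 units
Correction = sqrt((9.3+35.0)/35.0) = 1.12504
EOQ* = 235.54 * 1.12504 = 265.0 units

265.0 units


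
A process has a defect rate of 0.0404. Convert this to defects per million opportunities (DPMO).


DPMO = defect_rate * 1000000 = 0.0404 * 1000000

40400


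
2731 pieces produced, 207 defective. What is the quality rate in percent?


Formula: Quality Rate = Good Pieces / Total Pieces * 100
Good pieces = 2731 - 207 = 2524
QR = 2524 / 2731 * 100 = 92.4%

92.4%


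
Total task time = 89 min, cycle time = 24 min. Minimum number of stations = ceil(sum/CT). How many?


Formula: N_min = ceil(Sum of Task Times / Cycle Time)
N_min = ceil(89 min / 24 min) = ceil(3.7083)
N_min = 4 stations

4


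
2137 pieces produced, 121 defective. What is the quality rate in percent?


Formula: Quality Rate = Good Pieces / Total Pieces * 100
Good pieces = 2137 - 121 = 2016
QR = 2016 / 2137 * 100 = 94.3%

94.3%


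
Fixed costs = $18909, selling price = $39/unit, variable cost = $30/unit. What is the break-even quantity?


Formula: BEQ = Fixed Costs / (Price - Variable Cost)
Contribution margin = $39 - $30 = $9/unit
BEQ = ceil($18909 / $9/unit) = ceil(2101.0) = 2101 units

2101 units


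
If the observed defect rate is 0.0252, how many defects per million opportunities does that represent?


DPMO = defect_rate * 1000000 = 0.0252 * 1000000

25200


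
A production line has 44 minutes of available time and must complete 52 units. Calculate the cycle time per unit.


Formula: CT = Available Time / Number of Units
CT = 44 min / 52 units
CT = 0.85 min/unit

0.85 min/unit


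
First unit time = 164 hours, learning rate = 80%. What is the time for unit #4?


Formula: T_n = T_1 * (learning_rate)^(log2(n)) where learning_rate = rate/100
Doublings = log2(4) = 2
T_n = 164 * 0.8^2
T_n = 164 * 0.64 = 105.0 hours

105.0 hours


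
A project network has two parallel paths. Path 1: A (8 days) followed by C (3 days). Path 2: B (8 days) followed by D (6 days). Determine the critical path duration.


Path 1 = 8 + 3 = 11 days
Path 2 = 8 + 6 = 14 days
Duration = max(11, 14) = 14 days

14 days


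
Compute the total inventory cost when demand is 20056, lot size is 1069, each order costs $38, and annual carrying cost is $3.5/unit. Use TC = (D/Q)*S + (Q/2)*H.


TC = 20056/1069 * 38 + 1069/2 * 3.5

$2583.69


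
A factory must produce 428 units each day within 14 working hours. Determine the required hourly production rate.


Formula: Production Rate = Daily Demand / Available Hours
Rate = 428 units/day / 14 hours/day
Rate = 30.6 units/hour

30.6 units/hour


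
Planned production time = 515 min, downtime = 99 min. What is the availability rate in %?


Formula: Availability = (Planned Time - Downtime) / Planned Time * 100
Uptime = 515 - 99 = 416 min
Availability = 416 / 515 * 100 = 80.8%

80.8%


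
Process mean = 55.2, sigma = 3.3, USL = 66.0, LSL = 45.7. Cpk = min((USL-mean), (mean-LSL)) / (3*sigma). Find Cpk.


Cpu = (66.0 - 55.2) / (3 * 3.3) = 1.09
Cpl = (55.2 - 45.7) / (3 * 3.3) = 0.96
Cpk = min(1.09, 0.96) = 0.96

0.96


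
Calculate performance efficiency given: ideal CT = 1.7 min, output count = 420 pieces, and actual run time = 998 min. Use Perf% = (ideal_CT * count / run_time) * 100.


Formula: Performance = (Ideal CT * Total Count) / Run Time * 100
Ideal output time = 1.7 * 420 = 714.0 min
Performance = 714.0 / 998 * 100 = 71.5%

71.5%


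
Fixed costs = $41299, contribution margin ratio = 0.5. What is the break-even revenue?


Formula: BER = Fixed Costs / Contribution Margin Ratio
BER = $41299 / 0.5
BER = $82598.00 (to the nearest cent)

$82598.00


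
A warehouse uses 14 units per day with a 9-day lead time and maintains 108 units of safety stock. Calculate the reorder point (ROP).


Formula: ROP = (Daily Demand * Lead Time) + Safety Stock
Demand during lead time = 14 * 9 = 126 units
ROP = 126 + 108 = 234 units

234 units


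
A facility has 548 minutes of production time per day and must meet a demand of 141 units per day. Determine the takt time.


Formula: Takt Time = Available Production Time / Customer Demand
Takt = 548 min/day / 141 units/day
Takt = 3.89 min/unit

3.89 min/unit


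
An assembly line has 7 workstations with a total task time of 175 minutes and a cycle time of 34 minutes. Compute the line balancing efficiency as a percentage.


Formula: Efficiency = Sum of Task Times / (N_stations * CT) * 100
Total station capacity = 7 stations * 34 min = 238 min
Efficiency = 175 / 238 * 100 = 73.5%

73.5%


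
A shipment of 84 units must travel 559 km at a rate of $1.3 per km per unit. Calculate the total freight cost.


TC = dist * cost * units = 559 * 1.3 * 84 = $61042.80

$61042.80


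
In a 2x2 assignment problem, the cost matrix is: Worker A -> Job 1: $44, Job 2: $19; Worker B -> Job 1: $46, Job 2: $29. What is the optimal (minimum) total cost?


Option 1: A->1 + B->2 = $44 + $29 = $73
Option 2: A->2 + B->1 = $19 + $46 = $65
Min cost = min($73, $65) = $65

$65


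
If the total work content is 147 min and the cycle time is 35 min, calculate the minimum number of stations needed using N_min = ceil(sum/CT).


Formula: N_min = ceil(Sum of Task Times / Cycle Time)
N_min = ceil(147 min / 35 min) = ceil(4.2)
N_min = 5 stations

5


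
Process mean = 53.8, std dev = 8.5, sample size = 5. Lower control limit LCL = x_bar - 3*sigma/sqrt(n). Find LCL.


LCL = 53.8 - 3 * 8.5 / sqrt(5)

42.4


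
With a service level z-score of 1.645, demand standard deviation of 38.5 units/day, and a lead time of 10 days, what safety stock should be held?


Formula: SS = z * sigma_d * sqrt(LT)
sqrt(LT) = sqrt(10) = 3.1623
SS = 1.645 * 38.5 * 3.1623
SS = 200.3 units

200.3 units


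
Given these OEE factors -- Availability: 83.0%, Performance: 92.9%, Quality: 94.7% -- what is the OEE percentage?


Formula: OEE = Availability * Performance * Quality / 10000
A * P = 83.0% * 92.9% / 100 = 77.11%
OEE = 77.11% * 94.7% / 100 = 73.0%

73.0%


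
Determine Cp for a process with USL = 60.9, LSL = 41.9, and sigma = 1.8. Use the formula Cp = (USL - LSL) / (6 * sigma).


Cp = (60.9 - 41.9) / (6 * 1.8)

1.76


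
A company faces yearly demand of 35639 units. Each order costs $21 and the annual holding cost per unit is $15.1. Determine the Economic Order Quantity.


Formula: EOQ = sqrt(2 * D * S / H)
Numerator: 2 * 35639 * 21 = 1496838
2DS/H = 1496838 / 15.1 = 99128.3
EOQ = sqrt(99128.3) = 314.8 units

314.8 units


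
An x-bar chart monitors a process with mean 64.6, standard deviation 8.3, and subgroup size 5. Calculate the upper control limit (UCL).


UCL = 64.6 + 3 * 8.3 / sqrt(5)

75.74


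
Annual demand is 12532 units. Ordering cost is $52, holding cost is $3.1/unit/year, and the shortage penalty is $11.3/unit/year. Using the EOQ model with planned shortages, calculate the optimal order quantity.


Formula: EOQ* = sqrt(2DS/H) * sqrt((H+P)/P)
Base EOQ = sqrt(2*12532*52/3.1) = 648.4 units
Correction = sqrt((3.1+11.3)/11.3) = 1.12887
EOQ* = 648.4 * 1.12887 = 732.0 units

732.0 units


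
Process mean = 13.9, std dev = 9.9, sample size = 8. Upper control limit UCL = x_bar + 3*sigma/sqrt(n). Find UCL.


UCL = 13.9 + 3 * 9.9 / sqrt(8)

24.4


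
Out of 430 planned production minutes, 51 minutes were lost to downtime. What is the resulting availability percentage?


Formula: Availability = (Planned Time - Downtime) / Planned Time * 100
Uptime = 430 - 51 = 379 min
Availability = 379 / 430 * 100 = 88.1%

88.1%


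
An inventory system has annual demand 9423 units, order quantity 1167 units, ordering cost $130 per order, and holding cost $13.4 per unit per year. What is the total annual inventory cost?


TC = 9423/1167 * 130 + 1167/2 * 13.4

$8868.59


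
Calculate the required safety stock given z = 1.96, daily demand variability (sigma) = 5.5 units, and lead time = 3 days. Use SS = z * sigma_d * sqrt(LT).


Formula: SS = z * sigma_d * sqrt(LT)
sqrt(LT) = sqrt(3) = 1.7321
SS = 1.96 * 5.5 * 1.7321
SS = 18.7 units

18.7 units


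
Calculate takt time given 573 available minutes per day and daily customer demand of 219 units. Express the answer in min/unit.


Formula: Takt Time = Available Production Time / Customer Demand
Takt = 573 min/day / 219 units/day
Takt = 2.62 min/unit

2.62 min/unit


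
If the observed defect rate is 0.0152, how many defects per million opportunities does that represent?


DPMO = defect_rate * 1000000 = 0.0152 * 1000000

15200


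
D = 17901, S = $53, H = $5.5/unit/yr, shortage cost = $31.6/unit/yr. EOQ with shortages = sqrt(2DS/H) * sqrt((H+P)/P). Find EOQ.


Formula: EOQ* = sqrt(2DS/H) * sqrt((H+P)/P)
Base EOQ = sqrt(2*17901*53/5.5) = 587.37 units
Correction = sqrt((5.5+31.6)/31.6) = 1.08354
EOQ* = 587.37 * 1.08354 = 636.4 units

636.4 units


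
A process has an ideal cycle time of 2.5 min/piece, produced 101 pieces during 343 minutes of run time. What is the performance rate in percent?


Formula: Performance = (Ideal CT * Total Count) / Run Time * 100
Ideal output time = 2.5 * 101 = 252.5 min
Performance = 252.5 / 343 * 100 = 73.6%

73.6%
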